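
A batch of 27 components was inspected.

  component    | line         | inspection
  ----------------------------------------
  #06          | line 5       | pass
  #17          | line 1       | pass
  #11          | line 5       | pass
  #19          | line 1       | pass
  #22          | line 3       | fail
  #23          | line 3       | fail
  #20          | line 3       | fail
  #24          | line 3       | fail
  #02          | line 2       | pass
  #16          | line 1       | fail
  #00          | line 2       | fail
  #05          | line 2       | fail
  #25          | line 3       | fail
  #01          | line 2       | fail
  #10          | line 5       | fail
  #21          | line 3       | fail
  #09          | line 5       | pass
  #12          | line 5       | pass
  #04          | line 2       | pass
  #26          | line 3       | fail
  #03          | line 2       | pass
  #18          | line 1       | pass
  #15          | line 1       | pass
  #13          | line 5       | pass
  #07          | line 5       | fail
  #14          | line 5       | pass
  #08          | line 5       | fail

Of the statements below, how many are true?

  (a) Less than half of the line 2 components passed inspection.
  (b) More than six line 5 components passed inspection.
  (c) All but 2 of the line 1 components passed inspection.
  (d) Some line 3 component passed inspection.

0

(a) line 2: |A| = 6, |A ∩ B| = 3; needs |A ∩ B| < |A ∖ B| — false.
(b) line 5: |A| = 9, |A ∩ B| = 6; needs |A ∩ B| > 6 — false.
(c) line 1: |A| = 5, |A ∩ B| = 4; needs |A ∖ B| = 2 — false.
(d) line 3: |A| = 7, |A ∩ B| = 0; needs A ∩ B ≠ ∅ (|A ∩ B| ≥ 1) — false.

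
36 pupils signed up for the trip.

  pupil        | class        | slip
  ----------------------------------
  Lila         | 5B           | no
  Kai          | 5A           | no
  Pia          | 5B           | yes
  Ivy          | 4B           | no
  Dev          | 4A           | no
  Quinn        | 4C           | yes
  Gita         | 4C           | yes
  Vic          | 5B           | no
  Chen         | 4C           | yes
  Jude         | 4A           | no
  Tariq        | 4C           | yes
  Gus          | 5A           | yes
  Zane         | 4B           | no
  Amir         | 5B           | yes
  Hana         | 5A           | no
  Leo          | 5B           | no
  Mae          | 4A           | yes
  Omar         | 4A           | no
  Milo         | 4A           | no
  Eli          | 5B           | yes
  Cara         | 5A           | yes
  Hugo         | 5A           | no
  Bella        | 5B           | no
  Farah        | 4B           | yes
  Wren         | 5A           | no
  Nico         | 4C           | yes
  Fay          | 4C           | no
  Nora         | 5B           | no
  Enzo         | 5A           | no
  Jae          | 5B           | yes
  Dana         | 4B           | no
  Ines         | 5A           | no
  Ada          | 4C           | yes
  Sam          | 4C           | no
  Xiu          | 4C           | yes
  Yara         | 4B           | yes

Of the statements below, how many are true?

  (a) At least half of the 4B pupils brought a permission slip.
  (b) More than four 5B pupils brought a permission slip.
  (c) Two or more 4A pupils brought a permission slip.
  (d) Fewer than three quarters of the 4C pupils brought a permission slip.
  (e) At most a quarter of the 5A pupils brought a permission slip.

1

(a) 4B: |A| = 5, |A ∩ B| = 2; needs |A ∩ B| ≥ |A ∖ B| — false.
(b) 5B: |A| = 9, |A ∩ B| = 4; needs |A ∩ B| > 4 — false.
(c) 4A: |A| = 5, |A ∩ B| = 1; needs |A ∩ B| ≥ 2 — false.
(d) 4C: |A| = 9, |A ∩ B| = 7; needs |A ∩ B| / |A| < 3/4 — false.
(e) 5A: |A| = 8, |A ∩ B| = 2; needs |A ∩ B| / |A| ≤ 1/4 — true.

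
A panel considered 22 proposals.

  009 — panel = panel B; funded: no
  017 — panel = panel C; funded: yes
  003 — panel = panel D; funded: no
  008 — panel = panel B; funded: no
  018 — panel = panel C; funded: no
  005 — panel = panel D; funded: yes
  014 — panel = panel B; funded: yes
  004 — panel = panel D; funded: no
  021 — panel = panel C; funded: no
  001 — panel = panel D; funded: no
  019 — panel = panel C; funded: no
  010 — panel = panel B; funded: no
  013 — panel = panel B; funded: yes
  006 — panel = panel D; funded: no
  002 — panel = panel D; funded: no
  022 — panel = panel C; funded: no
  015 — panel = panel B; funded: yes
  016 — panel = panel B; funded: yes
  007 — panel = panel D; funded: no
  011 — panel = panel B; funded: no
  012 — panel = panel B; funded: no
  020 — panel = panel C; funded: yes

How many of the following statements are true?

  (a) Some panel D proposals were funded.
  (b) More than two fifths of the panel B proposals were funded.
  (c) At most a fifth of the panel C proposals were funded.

2

(a) panel D: |A| = 7, |A ∩ B| = 1; needs A ∩ B ≠ ∅ (|A ∩ B| ≥ 1) — true.
(b) panel B: |A| = 9, |A ∩ B| = 4; needs |A ∩ B| / |A| > 2/5 — true.
(c) panel C: |A| = 6, |A ∩ B| = 2; needs |A ∩ B| / |A| ≤ 1/5 — false.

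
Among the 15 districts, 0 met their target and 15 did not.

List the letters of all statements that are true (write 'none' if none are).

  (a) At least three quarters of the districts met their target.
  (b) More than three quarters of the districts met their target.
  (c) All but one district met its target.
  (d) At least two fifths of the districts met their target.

none

|A| = 15, |A ∩ B| = 0, |A ∖ B| = 15.
(a) |A ∩ B| / |A| ≥ 3/4: fails.
(b) |A ∩ B| / |A| > 3/4: fails.
(c) |A ∖ B| = 1: fails.
(d) |A ∩ B| / |A| ≥ 2/5: fails.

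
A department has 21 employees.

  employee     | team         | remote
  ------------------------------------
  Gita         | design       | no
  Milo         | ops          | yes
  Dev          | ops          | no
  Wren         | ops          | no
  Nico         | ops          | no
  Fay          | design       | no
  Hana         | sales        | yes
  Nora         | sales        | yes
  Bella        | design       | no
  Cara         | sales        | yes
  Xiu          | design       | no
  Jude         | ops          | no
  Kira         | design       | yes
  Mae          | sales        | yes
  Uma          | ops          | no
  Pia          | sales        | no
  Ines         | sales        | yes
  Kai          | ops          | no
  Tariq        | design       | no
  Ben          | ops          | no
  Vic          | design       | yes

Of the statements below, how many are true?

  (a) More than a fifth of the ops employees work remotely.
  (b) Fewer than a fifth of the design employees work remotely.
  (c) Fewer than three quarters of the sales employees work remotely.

0

(a) ops: |A| = 8, |A ∩ B| = 1; needs |A ∩ B| / |A| > 1/5 — false.
(b) design: |A| = 7, |A ∩ B| = 2; needs |A ∩ B| / |A| < 1/5 — false.
(c) sales: |A| = 6, |A ∩ B| = 5; needs |A ∩ B| / |A| < 3/4 — false.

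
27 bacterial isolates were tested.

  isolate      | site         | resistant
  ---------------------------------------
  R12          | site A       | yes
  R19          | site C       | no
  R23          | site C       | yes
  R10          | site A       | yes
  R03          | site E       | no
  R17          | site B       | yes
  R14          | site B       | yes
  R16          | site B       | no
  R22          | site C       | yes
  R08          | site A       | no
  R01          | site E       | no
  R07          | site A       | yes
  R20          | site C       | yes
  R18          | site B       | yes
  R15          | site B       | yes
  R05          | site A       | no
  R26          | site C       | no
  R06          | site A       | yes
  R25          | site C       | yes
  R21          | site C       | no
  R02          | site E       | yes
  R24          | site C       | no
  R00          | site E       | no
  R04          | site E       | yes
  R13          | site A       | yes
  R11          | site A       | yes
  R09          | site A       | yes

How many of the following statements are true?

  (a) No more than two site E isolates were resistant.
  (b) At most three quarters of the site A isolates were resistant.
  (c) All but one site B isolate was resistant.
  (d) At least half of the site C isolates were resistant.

(a) site E: |A| = 5, |A ∩ B| = 2; needs |A ∩ B| ≤ 2 — true.
(b) site A: |A| = 9, |A ∩ B| = 7; needs |A ∩ B| / |A| ≤ 3/4 — false.
(c) site B: |A| = 5, |A ∩ B| = 4; needs |A ∖ B| = 1 — true.
(d) site C: |A| = 8, |A ∩ B| = 4; needs |A ∩ B| ≥ |A ∖ B| — true.

3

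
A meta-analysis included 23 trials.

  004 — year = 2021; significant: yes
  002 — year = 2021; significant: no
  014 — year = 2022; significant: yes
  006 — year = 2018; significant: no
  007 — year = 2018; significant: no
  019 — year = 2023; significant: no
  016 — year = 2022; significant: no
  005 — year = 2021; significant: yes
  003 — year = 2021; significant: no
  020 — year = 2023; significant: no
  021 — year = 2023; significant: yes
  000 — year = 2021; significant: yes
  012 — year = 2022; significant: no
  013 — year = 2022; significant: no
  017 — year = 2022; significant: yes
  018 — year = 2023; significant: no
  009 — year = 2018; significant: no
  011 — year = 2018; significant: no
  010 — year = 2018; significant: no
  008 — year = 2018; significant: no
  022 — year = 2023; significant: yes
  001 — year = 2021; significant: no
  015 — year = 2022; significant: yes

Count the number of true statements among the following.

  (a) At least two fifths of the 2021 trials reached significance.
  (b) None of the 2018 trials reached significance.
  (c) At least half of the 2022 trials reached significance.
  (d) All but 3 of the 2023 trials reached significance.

4

(a) 2021: |A| = 6, |A ∩ B| = 3; needs |A ∩ B| / |A| ≥ 2/5 — true.
(b) 2018: |A| = 6, |A ∩ B| = 0; needs A ∩ B = ∅ (|A ∩ B| = 0) — true.
(c) 2022: |A| = 6, |A ∩ B| = 3; needs |A ∩ B| ≥ |A ∖ B| — true.
(d) 2023: |A| = 5, |A ∩ B| = 2; needs |A ∖ B| = 3 — true.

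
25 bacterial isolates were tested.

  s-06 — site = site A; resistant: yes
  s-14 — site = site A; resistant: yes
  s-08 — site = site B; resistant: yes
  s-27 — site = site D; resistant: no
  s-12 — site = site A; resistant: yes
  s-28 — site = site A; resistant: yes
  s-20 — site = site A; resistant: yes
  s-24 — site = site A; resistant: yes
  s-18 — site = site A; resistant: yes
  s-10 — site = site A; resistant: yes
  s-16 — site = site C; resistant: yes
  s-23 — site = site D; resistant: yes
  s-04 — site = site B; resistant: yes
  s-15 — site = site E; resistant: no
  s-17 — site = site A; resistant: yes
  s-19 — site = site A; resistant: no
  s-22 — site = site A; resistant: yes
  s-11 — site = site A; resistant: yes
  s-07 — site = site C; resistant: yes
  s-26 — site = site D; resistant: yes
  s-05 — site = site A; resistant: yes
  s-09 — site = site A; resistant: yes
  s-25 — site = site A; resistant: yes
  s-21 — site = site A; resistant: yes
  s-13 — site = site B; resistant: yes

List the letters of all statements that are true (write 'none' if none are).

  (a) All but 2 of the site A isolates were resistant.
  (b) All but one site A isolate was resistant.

(b)

|A| = 16, |A ∩ B| = 15, |A ∖ B| = 1.
(a) |A ∖ B| = 2: fails.
(b) |A ∖ B| = 1: holds.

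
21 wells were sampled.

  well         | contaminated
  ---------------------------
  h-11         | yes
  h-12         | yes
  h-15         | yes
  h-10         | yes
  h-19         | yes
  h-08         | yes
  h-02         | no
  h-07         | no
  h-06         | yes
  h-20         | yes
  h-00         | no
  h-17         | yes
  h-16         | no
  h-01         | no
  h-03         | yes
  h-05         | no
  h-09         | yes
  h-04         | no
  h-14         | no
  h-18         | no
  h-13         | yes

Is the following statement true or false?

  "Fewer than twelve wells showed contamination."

False

'Fewer than twelve wells showed contamination' holds iff |A ∩ B| < 12.
|A| = 21, |A ∩ B| = 12, |A ∖ B| = 9.
|A ∩ B| = 12, so the statement is false.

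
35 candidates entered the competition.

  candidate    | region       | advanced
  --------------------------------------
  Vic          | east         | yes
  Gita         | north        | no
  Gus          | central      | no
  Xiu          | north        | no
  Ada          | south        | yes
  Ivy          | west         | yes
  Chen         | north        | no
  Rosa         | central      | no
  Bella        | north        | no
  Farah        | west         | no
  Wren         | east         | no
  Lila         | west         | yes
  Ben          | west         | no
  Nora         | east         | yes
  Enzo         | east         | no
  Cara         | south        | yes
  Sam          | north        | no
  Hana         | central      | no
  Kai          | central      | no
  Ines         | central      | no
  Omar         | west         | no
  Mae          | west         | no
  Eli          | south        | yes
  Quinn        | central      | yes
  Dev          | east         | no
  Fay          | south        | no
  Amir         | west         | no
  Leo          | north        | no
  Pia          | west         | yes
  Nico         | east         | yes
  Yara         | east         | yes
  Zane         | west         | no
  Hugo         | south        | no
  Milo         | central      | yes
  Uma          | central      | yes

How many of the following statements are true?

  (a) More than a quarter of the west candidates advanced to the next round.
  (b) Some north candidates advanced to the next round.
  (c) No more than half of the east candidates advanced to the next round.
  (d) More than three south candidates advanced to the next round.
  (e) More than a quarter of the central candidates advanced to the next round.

(a) west: |A| = 9, |A ∩ B| = 3; needs |A ∩ B| / |A| > 1/4 — true.
(b) north: |A| = 6, |A ∩ B| = 0; needs A ∩ B ≠ ∅ (|A ∩ B| ≥ 1) — false.
(c) east: |A| = 7, |A ∩ B| = 4; needs |A ∩ B| ≤ |A ∖ B| — false.
(d) south: |A| = 5, |A ∩ B| = 3; needs |A ∩ B| > 3 — false.
(e) central: |A| = 8, |A ∩ B| = 3; needs |A ∩ B| / |A| > 1/4 — true.

2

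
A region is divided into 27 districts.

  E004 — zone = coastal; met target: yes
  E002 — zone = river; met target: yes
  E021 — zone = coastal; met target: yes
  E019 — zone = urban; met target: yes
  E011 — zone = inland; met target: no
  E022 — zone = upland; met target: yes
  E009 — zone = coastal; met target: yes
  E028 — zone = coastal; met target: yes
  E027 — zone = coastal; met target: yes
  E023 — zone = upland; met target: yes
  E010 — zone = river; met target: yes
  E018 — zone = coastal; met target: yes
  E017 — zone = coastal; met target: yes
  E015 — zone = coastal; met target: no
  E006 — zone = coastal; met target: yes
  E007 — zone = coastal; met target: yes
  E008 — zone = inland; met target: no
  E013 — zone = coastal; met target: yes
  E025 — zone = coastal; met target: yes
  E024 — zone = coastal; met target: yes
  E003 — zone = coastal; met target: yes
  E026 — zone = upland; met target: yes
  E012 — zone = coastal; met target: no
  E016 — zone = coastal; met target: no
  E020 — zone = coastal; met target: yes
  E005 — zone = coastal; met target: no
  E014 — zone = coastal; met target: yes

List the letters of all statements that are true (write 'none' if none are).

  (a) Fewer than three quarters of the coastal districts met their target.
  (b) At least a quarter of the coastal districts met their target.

(b)

|A| = 19, |A ∩ B| = 15, |A ∖ B| = 4.
(a) |A ∩ B| / |A| < 3/4: fails.
(b) |A ∩ B| / |A| ≥ 1/4: holds.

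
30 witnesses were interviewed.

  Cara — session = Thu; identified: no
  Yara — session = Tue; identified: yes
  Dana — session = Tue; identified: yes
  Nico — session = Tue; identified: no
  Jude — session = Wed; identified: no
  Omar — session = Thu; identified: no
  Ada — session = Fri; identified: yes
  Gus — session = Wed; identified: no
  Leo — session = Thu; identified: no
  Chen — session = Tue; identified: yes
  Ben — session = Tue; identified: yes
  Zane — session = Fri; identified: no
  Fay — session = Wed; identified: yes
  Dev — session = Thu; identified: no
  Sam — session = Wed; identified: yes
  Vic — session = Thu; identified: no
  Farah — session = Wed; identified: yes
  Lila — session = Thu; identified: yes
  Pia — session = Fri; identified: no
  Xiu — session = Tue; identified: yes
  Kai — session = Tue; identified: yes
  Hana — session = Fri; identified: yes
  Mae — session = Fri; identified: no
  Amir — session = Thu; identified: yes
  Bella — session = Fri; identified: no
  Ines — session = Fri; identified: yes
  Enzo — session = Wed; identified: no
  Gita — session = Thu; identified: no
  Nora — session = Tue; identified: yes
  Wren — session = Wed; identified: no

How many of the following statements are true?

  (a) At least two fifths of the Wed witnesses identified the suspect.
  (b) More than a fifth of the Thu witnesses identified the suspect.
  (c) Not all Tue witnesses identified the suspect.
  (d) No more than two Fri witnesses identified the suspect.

(a) Wed: |A| = 7, |A ∩ B| = 3; needs |A ∩ B| / |A| ≥ 2/5 — true.
(b) Thu: |A| = 8, |A ∩ B| = 2; needs |A ∩ B| / |A| > 1/5 — true.
(c) Tue: |A| = 8, |A ∩ B| = 7; needs A ⊄ B (|A ∖ B| ≥ 1) — true.
(d) Fri: |A| = 7, |A ∩ B| = 3; needs |A ∩ B| ≤ 2 — false.

3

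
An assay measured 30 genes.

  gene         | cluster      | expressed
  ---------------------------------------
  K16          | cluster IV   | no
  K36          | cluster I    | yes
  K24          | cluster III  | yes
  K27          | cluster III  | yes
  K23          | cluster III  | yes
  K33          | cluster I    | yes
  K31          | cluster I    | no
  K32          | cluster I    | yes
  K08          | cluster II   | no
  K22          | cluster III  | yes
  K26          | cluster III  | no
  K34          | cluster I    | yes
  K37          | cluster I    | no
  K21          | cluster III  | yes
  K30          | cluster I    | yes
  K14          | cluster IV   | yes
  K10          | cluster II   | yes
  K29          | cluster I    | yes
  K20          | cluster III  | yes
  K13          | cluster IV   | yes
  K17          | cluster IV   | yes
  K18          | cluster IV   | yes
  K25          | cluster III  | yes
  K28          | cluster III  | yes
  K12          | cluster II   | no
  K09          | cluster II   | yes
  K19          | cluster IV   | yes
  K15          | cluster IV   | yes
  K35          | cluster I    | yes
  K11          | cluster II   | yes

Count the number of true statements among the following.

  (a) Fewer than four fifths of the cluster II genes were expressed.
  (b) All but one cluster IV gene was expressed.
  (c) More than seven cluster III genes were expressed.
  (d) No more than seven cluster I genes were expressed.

(a) cluster II: |A| = 5, |A ∩ B| = 3; needs |A ∩ B| / |A| < 4/5 — true.
(b) cluster IV: |A| = 7, |A ∩ B| = 6; needs |A ∖ B| = 1 — true.
(c) cluster III: |A| = 9, |A ∩ B| = 8; needs |A ∩ B| > 7 — true.
(d) cluster I: |A| = 9, |A ∩ B| = 7; needs |A ∩ B| ≤ 7 — true.

4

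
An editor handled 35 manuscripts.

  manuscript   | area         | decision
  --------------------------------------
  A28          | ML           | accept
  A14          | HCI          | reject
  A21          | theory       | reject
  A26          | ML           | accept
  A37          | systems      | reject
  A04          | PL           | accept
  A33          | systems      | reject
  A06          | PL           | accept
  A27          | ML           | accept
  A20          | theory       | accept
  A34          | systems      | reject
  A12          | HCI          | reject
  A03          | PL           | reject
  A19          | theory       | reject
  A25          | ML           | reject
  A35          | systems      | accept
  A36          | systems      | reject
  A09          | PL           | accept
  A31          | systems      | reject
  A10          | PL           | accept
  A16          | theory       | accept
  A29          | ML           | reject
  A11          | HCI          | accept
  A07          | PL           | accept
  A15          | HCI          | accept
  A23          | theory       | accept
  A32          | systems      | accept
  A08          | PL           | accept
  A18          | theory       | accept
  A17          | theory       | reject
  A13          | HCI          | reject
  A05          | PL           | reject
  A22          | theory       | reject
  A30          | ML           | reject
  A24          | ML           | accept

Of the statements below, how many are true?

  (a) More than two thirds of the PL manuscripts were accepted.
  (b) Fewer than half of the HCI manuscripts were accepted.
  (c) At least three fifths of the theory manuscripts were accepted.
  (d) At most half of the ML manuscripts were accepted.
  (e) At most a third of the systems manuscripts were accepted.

3

(a) PL: |A| = 8, |A ∩ B| = 6; needs |A ∩ B| / |A| > 2/3 — true.
(b) HCI: |A| = 5, |A ∩ B| = 2; needs |A ∩ B| < |A ∖ B| — true.
(c) theory: |A| = 8, |A ∩ B| = 4; needs |A ∩ B| / |A| ≥ 3/5 — false.
(d) ML: |A| = 7, |A ∩ B| = 4; needs |A ∩ B| ≤ |A ∖ B| — false.
(e) systems: |A| = 7, |A ∩ B| = 2; needs |A ∩ B| / |A| ≤ 1/3 — true.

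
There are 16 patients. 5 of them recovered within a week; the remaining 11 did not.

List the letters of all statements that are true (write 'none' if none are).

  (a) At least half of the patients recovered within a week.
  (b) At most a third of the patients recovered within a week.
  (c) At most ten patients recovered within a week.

|A| = 16, |A ∩ B| = 5, |A ∖ B| = 11.
(a) |A ∩ B| ≥ |A ∖ B|: fails.
(b) |A ∩ B| / |A| ≤ 1/3: holds.
(c) |A ∩ B| ≤ 10: holds.

(b), (c)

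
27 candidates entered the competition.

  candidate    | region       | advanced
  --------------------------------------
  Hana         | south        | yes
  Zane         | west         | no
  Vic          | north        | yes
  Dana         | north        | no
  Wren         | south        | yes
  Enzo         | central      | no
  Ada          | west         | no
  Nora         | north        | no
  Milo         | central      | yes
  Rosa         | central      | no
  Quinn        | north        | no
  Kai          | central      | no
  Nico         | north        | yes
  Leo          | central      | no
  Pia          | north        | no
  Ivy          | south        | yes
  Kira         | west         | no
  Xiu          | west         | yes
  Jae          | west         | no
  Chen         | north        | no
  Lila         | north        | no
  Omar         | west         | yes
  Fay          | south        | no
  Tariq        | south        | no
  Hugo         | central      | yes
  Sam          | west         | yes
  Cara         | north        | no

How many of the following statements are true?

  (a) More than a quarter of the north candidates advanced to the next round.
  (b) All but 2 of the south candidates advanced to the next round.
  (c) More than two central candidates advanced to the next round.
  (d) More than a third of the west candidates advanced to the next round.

(a) north: |A| = 9, |A ∩ B| = 2; needs |A ∩ B| / |A| > 1/4 — false.
(b) south: |A| = 5, |A ∩ B| = 3; needs |A ∖ B| = 2 — true.
(c) central: |A| = 6, |A ∩ B| = 2; needs |A ∩ B| > 2 — false.
(d) west: |A| = 7, |A ∩ B| = 3; needs |A ∩ B| / |A| > 1/3 — true.

2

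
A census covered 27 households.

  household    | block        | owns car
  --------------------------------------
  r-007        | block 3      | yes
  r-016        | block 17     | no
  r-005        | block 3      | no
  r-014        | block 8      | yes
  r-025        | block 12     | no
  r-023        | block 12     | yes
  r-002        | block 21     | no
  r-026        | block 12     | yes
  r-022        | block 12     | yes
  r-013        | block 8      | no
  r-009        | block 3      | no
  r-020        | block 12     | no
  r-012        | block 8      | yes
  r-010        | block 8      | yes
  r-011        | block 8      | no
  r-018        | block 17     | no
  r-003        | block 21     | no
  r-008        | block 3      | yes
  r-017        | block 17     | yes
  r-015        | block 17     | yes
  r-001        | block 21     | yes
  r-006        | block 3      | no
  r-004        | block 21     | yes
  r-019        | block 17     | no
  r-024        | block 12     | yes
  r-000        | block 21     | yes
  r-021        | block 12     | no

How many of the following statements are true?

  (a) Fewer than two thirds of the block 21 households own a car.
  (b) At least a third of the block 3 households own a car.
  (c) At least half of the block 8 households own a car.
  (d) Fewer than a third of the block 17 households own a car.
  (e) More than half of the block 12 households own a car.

4

(a) block 21: |A| = 5, |A ∩ B| = 3; needs |A ∩ B| / |A| < 2/3 — true.
(b) block 3: |A| = 5, |A ∩ B| = 2; needs |A ∩ B| / |A| ≥ 1/3 — true.
(c) block 8: |A| = 5, |A ∩ B| = 3; needs |A ∩ B| ≥ |A ∖ B| — true.
(d) block 17: |A| = 5, |A ∩ B| = 2; needs |A ∩ B| / |A| < 1/3 — false.
(e) block 12: |A| = 7, |A ∩ B| = 4; needs |A ∩ B| > |A ∖ B| — true.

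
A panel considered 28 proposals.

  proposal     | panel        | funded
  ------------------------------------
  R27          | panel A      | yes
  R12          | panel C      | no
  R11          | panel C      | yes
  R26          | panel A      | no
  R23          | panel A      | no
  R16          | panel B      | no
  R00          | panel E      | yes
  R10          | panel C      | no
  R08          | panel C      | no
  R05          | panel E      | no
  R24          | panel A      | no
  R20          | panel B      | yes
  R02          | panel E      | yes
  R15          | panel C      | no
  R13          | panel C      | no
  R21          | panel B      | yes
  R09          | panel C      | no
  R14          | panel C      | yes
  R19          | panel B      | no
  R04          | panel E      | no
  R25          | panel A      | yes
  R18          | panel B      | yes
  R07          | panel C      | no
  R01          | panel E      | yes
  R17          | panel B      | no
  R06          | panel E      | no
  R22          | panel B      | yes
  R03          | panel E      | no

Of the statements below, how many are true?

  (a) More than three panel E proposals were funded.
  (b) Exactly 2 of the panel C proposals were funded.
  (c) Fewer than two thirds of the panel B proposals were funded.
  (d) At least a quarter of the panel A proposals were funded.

3

(a) panel E: |A| = 7, |A ∩ B| = 3; needs |A ∩ B| > 3 — false.
(b) panel C: |A| = 9, |A ∩ B| = 2; needs |A ∩ B| = 2 — true.
(c) panel B: |A| = 7, |A ∩ B| = 4; needs |A ∩ B| / |A| < 2/3 — true.
(d) panel A: |A| = 5, |A ∩ B| = 2; needs |A ∩ B| / |A| ≥ 1/4 — true.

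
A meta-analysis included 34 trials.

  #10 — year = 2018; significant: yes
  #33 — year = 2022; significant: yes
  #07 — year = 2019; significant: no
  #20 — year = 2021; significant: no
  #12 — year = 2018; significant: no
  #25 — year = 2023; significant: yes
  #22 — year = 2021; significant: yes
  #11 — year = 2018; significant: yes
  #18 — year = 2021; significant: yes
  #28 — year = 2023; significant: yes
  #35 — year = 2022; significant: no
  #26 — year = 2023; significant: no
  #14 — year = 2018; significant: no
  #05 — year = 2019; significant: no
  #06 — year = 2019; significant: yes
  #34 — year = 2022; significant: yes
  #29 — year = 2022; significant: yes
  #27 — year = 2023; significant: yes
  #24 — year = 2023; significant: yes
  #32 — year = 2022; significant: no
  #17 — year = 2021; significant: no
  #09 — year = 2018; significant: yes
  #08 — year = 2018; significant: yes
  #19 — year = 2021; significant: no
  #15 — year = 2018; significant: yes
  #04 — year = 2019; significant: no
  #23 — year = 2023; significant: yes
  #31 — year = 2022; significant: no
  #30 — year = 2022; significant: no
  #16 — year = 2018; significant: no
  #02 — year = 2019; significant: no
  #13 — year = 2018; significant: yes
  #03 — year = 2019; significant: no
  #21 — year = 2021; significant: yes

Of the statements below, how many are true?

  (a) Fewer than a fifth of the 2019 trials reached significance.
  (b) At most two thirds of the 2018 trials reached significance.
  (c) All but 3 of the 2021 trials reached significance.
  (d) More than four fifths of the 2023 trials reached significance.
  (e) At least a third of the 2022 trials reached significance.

(a) 2019: |A| = 6, |A ∩ B| = 1; needs |A ∩ B| / |A| < 1/5 — true.
(b) 2018: |A| = 9, |A ∩ B| = 6; needs |A ∩ B| / |A| ≤ 2/3 — true.
(c) 2021: |A| = 6, |A ∩ B| = 3; needs |A ∖ B| = 3 — true.
(d) 2023: |A| = 6, |A ∩ B| = 5; needs |A ∩ B| / |A| > 4/5 — true.
(e) 2022: |A| = 7, |A ∩ B| = 3; needs |A ∩ B| / |A| ≥ 1/3 — true.

5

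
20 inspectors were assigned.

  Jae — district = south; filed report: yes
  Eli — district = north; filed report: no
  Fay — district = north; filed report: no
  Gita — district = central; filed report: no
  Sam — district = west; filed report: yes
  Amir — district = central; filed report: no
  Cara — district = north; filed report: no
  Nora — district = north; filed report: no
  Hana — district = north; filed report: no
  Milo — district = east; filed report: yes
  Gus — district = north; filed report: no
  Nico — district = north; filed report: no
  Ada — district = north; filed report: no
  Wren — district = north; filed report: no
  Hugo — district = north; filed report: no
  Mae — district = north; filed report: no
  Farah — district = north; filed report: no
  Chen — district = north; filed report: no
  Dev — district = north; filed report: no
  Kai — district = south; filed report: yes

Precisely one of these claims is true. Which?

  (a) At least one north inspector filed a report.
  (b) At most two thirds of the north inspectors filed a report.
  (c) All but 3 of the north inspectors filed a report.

(b)

|A| = 14, |A ∩ B| = 0, |A ∖ B| = 14.
(a) requires A ∩ B ≠ ∅ (|A ∩ B| ≥ 1): false.
(b) requires |A ∩ B| / |A| ≤ 2/3: true.
(c) requires |A ∖ B| = 3: false.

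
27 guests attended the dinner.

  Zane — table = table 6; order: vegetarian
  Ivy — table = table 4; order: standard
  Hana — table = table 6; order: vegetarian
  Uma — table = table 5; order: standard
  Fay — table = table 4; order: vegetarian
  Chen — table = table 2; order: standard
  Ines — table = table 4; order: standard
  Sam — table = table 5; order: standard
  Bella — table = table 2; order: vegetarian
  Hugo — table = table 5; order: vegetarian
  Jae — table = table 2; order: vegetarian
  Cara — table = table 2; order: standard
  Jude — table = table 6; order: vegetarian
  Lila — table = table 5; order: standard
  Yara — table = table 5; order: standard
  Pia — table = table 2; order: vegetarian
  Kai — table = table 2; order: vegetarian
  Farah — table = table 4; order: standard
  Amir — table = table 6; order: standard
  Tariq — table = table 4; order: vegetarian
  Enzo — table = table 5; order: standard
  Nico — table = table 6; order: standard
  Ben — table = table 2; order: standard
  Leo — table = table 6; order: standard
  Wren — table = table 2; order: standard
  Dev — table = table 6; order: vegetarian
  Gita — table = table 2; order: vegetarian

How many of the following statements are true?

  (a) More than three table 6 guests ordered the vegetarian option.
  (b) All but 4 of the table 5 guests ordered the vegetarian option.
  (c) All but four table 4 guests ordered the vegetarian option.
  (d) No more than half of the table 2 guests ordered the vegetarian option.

(a) table 6: |A| = 7, |A ∩ B| = 4; needs |A ∩ B| > 3 — true.
(b) table 5: |A| = 6, |A ∩ B| = 1; needs |A ∖ B| = 4 — false.
(c) table 4: |A| = 5, |A ∩ B| = 2; needs |A ∖ B| = 4 — false.
(d) table 2: |A| = 9, |A ∩ B| = 5; needs |A ∩ B| ≤ |A ∖ B| — false.

1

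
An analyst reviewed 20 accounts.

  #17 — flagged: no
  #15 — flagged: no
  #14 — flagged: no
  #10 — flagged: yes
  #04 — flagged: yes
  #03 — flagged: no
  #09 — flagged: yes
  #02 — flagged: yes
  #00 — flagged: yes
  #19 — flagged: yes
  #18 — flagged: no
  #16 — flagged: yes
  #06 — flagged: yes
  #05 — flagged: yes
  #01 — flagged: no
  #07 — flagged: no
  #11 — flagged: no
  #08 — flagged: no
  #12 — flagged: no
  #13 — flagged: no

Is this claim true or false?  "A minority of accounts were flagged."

'A minority of accounts were flagged' holds iff |A ∩ B| < |A ∖ B|.
|A| = 20, |A ∩ B| = 9, |A ∖ B| = 11.
9 < 11, so the statement is true.

True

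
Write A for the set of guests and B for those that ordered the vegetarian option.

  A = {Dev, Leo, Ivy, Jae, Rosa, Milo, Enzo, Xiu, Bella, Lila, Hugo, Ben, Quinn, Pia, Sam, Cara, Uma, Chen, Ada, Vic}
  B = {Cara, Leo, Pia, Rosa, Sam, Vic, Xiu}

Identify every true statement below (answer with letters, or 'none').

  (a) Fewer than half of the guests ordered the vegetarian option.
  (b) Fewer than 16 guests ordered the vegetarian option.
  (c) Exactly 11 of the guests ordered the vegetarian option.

|A| = 20, |A ∩ B| = 7, |A ∖ B| = 13.
(a) |A ∩ B| < |A ∖ B|: holds.
(b) |A ∩ B| < 16: holds.
(c) |A ∩ B| = 11: fails.

(a), (b)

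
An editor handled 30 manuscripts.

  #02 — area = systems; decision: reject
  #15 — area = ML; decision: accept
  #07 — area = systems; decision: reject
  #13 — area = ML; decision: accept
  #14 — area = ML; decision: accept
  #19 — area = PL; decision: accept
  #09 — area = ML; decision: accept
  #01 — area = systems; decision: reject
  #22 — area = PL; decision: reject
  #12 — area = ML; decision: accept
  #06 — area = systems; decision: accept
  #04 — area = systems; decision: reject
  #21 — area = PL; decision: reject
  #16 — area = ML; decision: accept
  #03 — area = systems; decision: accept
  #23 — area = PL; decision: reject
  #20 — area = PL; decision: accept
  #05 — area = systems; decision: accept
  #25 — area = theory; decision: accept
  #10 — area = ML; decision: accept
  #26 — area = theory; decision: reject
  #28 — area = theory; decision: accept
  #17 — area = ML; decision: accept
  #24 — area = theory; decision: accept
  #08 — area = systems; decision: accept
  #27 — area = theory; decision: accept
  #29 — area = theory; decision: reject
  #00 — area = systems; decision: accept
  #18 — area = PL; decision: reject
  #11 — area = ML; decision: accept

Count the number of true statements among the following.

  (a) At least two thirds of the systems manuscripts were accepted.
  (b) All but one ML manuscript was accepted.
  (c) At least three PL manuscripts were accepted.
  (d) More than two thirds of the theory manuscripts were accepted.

(a) systems: |A| = 9, |A ∩ B| = 5; needs |A ∩ B| / |A| ≥ 2/3 — false.
(b) ML: |A| = 9, |A ∩ B| = 9; needs |A ∖ B| = 1 — false.
(c) PL: |A| = 6, |A ∩ B| = 2; needs |A ∩ B| ≥ 3 — false.
(d) theory: |A| = 6, |A ∩ B| = 4; needs |A ∩ B| / |A| > 2/3 — false.

0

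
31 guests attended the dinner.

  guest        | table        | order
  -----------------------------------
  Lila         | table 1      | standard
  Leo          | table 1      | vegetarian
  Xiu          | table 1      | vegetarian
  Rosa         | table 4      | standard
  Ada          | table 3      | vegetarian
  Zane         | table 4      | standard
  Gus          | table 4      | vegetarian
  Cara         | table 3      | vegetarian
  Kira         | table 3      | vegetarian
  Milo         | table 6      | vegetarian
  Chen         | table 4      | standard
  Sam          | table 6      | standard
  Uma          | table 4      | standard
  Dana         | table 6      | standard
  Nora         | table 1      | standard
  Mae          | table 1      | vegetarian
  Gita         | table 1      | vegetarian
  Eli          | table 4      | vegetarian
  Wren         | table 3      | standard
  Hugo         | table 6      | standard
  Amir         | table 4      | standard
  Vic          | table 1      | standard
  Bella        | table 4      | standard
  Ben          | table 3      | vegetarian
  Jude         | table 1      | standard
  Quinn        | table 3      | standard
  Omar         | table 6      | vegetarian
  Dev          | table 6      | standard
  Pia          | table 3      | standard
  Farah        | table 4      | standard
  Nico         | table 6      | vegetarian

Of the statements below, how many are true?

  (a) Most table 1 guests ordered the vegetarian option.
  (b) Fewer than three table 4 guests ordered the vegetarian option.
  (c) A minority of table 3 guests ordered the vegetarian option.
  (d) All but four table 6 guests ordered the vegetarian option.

(a) table 1: |A| = 8, |A ∩ B| = 4; needs |A ∩ B| > |A ∖ B| — false.
(b) table 4: |A| = 9, |A ∩ B| = 2; needs |A ∩ B| < 3 — true.
(c) table 3: |A| = 7, |A ∩ B| = 4; needs |A ∩ B| < |A ∖ B| — false.
(d) table 6: |A| = 7, |A ∩ B| = 3; needs |A ∖ B| = 4 — true.

2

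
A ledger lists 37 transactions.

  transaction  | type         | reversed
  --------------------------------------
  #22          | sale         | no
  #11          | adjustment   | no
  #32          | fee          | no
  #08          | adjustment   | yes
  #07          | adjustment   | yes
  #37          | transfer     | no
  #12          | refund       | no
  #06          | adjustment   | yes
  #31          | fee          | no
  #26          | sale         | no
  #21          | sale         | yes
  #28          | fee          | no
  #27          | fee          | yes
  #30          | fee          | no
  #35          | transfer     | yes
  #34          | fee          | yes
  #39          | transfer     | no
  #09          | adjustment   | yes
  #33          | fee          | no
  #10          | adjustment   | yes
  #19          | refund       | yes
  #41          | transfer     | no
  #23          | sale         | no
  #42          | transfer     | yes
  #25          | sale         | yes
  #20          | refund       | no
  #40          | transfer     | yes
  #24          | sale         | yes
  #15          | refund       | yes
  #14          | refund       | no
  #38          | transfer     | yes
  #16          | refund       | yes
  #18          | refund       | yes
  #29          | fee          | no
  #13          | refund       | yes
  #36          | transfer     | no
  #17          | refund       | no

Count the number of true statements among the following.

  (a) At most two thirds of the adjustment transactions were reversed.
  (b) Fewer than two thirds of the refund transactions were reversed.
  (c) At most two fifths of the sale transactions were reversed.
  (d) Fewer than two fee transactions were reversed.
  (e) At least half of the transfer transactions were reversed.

(a) adjustment: |A| = 6, |A ∩ B| = 5; needs |A ∩ B| / |A| ≤ 2/3 — false.
(b) refund: |A| = 9, |A ∩ B| = 5; needs |A ∩ B| / |A| < 2/3 — true.
(c) sale: |A| = 6, |A ∩ B| = 3; needs |A ∩ B| / |A| ≤ 2/5 — false.
(d) fee: |A| = 8, |A ∩ B| = 2; needs |A ∩ B| < 2 — false.
(e) transfer: |A| = 8, |A ∩ B| = 4; needs |A ∩ B| ≥ |A ∖ B| — true.

2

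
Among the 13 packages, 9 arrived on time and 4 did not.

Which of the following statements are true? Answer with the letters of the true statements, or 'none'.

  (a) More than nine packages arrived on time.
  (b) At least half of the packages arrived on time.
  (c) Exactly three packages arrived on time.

|A| = 13, |A ∩ B| = 9, |A ∖ B| = 4.
(a) |A ∩ B| > 9: fails.
(b) |A ∩ B| ≥ |A ∖ B|: holds.
(c) |A ∩ B| = 3: fails.

(b)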